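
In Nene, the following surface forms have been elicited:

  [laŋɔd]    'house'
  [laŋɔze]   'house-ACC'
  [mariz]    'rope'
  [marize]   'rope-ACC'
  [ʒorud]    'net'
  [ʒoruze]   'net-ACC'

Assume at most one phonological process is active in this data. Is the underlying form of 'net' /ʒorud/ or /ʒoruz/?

/ʒorud/

'net' shows [d] ~ [z] at the end of the stem ([ʒorud] vs [ʒoruze]).
If /z/ were underlying and a rule turned it into [d] in isolation, 'rope' would also alternate; but it has [z] in both [mariz] and [marize].
So /d/ is underlying, and a rule of intervocalic spirantization — voiced stops become fricatives between vowels — gives [z].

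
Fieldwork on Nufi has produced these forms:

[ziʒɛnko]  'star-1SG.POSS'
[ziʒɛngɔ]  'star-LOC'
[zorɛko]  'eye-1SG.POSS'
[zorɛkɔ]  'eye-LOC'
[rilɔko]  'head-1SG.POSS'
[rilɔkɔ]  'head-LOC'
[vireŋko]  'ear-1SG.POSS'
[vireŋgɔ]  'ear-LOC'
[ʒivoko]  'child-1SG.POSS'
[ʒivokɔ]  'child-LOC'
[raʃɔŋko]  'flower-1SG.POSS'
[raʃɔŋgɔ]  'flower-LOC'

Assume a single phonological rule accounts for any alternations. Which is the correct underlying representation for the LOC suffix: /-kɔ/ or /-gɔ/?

/-gɔ/

The LOC morpheme has two allomorphs, [-gɔ] and [-kɔ].
By contrast the 1SG.POSS suffix keeps its initial [k] throughout — that segment must be underlying.
The LOC suffix is therefore /-gɔ/ underlyingly, with post-vocalic devoicing: voiced stops become voiceless after a vowel.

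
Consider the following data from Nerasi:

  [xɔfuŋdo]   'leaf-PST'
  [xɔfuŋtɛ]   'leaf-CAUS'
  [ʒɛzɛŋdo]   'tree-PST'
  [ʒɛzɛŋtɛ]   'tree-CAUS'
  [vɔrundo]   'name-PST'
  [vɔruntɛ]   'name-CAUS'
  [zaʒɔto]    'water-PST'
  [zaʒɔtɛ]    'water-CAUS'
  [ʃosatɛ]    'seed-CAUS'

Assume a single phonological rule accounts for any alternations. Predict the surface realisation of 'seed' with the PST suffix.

[ʃosato]

The PST morpheme has two allomorphs, [-do] and [-to].
By contrast the CAUS suffix keeps its initial [t] throughout — that segment must be underlying.
The PST suffix is therefore /-do/ underlyingly, with post-vocalic devoicing: voiced stops become voiceless after a vowel.
After 'seed', which ends in a vowel, the suffix surfaces as [-to], giving [ʃosato].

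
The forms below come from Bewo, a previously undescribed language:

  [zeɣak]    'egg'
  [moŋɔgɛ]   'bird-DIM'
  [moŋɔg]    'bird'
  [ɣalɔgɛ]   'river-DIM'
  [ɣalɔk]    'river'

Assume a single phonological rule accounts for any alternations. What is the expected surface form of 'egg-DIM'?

[zeɣagɛ]

The root 'river' surfaces as [ɣalɔgɛ] and [ɣalɔk], with a stem-final [g] ~ [k] alternation.
The stem 'bird' ([moŋɔgɛ], [moŋɔg]) shows [g] unchanged in both environments, so [g] cannot be basic with [k] derived in isolation.
The underlying segment must be /k/; voiceless stops become voiced between vowels, yielding [g] there.
The one attested form of 'egg', [zeɣak], shows underlying /zeɣak/. Applying the same rule between vowels gives [zeɣagɛ].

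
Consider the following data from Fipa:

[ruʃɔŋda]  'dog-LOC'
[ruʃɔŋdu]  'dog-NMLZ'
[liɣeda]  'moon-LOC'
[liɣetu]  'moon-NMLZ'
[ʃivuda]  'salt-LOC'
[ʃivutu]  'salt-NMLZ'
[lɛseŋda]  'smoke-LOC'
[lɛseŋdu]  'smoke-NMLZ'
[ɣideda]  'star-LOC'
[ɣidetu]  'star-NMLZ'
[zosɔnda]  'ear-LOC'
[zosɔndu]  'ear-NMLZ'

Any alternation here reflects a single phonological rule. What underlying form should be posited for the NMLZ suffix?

The NMLZ suffix surfaces as [-du] and [-tu], depending on the final segment of the stem.
The LOC suffix, which begins with [d], is invariant after every stem; so [d] is not altered by any rule here.
The NMLZ suffix is therefore /-tu/ underlyingly, with post-nasal voicing: voiceless stops become voiced after a nasal.

/-tu/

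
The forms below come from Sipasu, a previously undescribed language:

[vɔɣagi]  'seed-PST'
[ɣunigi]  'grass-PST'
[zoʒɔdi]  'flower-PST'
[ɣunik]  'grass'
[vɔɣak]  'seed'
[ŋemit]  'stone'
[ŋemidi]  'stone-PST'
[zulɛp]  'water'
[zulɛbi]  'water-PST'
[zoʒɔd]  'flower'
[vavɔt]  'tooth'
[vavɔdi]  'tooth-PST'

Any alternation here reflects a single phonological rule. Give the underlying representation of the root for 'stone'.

/ŋemit/

In [ŋemidi] and [ŋemit] the final segment of 'stone' alternates: [d] ~ [t].
But 'flower' keeps [d] in both environments ([zoʒɔdi], [zoʒɔd]), so there is no rule changing /d/ to [t] in isolation.
The underlying segment must be /t/; voiceless stops become voiced between vowels, yielding [d] there.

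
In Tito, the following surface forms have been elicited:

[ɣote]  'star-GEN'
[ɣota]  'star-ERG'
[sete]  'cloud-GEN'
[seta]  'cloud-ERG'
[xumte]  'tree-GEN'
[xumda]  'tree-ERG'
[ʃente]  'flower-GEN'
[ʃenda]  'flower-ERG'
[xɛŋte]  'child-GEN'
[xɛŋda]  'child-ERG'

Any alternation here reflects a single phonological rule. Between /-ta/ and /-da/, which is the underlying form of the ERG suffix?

The ERG morpheme has two allomorphs, [-da] and [-ta].
The GEN suffix, which begins with [t], is invariant after every stem; so [t] is not altered by any rule here.
The ERG suffix is therefore /-da/ underlyingly, with post-vocalic devoicing: voiced stops become voiceless after a vowel.

/-da/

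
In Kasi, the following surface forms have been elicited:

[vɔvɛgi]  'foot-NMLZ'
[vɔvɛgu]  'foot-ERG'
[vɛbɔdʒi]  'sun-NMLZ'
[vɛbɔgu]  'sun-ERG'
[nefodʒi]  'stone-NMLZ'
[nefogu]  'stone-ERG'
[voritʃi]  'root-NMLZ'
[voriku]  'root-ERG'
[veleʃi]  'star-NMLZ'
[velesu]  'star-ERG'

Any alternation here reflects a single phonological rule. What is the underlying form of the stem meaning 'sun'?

In [vɛbɔdʒi] and [vɛbɔgu] the final segment of 'sun' alternates: [dʒ] ~ [g].
The stem 'foot' ([vɔvɛgi], [vɔvɛgu]) shows [g] unchanged in both environments, so [g] cannot be basic with [dʒ] derived before the NMLZ suffix.
The underlying segment must be /dʒ/; palato-alveolar /tʃ/, /dʒ/ and /ʃ/ become [k], [g] and [s] when no front vowel follows, yielding [g] there.

/vɛbɔdʒ/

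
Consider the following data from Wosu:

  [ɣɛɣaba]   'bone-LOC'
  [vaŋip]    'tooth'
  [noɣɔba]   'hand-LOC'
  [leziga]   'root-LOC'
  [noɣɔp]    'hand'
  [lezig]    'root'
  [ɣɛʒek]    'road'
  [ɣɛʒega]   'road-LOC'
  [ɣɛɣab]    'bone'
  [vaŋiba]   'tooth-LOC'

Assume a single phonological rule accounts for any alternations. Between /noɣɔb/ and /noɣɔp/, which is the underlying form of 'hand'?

/noɣɔp/

'hand' shows [p] ~ [b] at the end of the stem ([noɣɔp] vs [noɣɔba]).
But 'bone' keeps [b] in both environments ([ɣɛɣab], [ɣɛɣaba]), so there is no rule changing /b/ to [p] in isolation.
The underlying segment must be /p/; voiceless stops become voiced between vowels, yielding [b] there.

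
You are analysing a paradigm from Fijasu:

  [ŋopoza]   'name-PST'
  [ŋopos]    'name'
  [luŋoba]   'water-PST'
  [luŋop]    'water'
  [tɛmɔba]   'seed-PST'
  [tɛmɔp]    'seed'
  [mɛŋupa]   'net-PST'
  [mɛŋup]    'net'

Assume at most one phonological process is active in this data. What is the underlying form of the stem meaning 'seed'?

/tɛmɔb/

'seed' shows [b] ~ [p] at the end of the stem ([tɛmɔba] vs [tɛmɔp]).
The stem 'net' ([mɛŋupa], [mɛŋup]) shows [p] unchanged in both environments, so [p] cannot be basic with [b] derived before the PST suffix.
The underlying segment must be /b/; voiced obstruents become voiceless word-finally, yielding [p] there.
So 'seed' = /tɛmɔb/.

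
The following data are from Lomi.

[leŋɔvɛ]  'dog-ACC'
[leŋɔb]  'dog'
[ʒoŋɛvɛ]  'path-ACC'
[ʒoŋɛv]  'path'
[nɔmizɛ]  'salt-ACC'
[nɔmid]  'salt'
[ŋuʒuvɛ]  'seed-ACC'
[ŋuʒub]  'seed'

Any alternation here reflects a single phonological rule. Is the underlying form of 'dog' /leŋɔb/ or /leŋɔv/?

'dog' shows [v] ~ [b] at the end of the stem ([leŋɔvɛ] vs [leŋɔb]).
But 'path' keeps [v] in both environments ([ʒoŋɛvɛ], [ʒoŋɛv]), so there is no rule changing /v/ to [b] in isolation.
Therefore /b/ is basic and [v] is derived by intervocalic spirantization (voiced stops become fricatives between vowels).

/leŋɔb/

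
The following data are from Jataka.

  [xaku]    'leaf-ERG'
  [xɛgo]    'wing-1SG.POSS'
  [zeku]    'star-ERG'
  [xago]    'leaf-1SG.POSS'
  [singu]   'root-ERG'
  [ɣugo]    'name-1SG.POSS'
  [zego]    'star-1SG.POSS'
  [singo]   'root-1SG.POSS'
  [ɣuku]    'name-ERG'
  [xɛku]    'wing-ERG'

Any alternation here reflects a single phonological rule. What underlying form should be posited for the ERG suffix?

/-ku/

The ERG suffix surfaces as [-gu] and [-ku], depending on the final segment of the stem.
By contrast the 1SG.POSS suffix keeps its initial [g] throughout — that segment must be underlying.
The ERG suffix is therefore /-ku/ underlyingly, with post-nasal voicing: voiceless stops become voiced after a nasal.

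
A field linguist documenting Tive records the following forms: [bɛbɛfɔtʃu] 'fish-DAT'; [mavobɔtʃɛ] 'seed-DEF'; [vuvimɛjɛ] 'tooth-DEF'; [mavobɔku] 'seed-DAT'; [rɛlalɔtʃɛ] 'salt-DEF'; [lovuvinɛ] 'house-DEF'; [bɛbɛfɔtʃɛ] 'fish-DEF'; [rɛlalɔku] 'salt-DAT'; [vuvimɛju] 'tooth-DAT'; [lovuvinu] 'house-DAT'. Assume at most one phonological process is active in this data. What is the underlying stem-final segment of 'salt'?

/k/

In [rɛlalɔku] and [rɛlalɔtʃɛ] the final segment of 'salt' alternates: [k] ~ [tʃ].
The stem 'fish' ([bɛbɛfɔtʃu], [bɛbɛfɔtʃɛ]) shows [tʃ] unchanged in both environments, so [tʃ] cannot be basic with [k] derived before the DAT suffix.
So /k/ is underlying, and a rule of palatalization before a front vowel — /k/ becomes palato-alveolar [tʃ] before a front vowel — gives [tʃ].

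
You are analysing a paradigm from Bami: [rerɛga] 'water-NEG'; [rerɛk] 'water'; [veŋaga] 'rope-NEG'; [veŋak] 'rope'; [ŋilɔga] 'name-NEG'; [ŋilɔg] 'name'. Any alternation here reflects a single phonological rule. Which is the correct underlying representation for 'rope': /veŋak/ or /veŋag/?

'rope' shows [g] ~ [k] at the end of the stem ([veŋaga] vs [veŋak]).
The stem 'name' ([ŋilɔga], [ŋilɔg]) shows [g] unchanged in both environments, so [g] cannot be basic with [k] derived in isolation.
So /k/ is underlying, and a rule of intervocalic voicing — voiceless stops become voiced between vowels — gives [g].

/veŋak/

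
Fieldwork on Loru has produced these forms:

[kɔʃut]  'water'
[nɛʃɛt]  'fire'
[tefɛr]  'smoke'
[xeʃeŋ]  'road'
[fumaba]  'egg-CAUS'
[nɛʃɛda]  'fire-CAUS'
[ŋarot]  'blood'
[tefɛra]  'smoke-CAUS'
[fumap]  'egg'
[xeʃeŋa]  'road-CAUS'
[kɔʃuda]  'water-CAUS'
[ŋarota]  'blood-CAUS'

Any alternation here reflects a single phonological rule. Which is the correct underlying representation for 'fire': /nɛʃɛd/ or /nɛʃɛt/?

The root 'fire' surfaces as [nɛʃɛt] and [nɛʃɛda], with a stem-final [t] ~ [d] alternation.
If /t/ were underlying and a rule turned it into [d] before the CAUS suffix, 'blood' would also alternate; but it has [t] in both [ŋarot] and [ŋarota].
Therefore /d/ is basic and [t] is derived by word-final obstruent devoicing (voiced obstruents become voiceless word-finally).

/nɛʃɛd/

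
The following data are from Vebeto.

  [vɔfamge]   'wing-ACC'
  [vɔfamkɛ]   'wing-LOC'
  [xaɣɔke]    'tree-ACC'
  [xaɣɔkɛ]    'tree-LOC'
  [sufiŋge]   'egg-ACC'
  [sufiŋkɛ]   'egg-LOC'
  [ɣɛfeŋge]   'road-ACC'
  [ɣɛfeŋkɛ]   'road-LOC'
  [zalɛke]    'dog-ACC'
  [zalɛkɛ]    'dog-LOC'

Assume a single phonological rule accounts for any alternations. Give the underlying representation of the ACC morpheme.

/-ge/

The ACC suffix surfaces as [-ge] and [-ke], depending on the final segment of the stem.
The LOC suffix, which begins with [k], is invariant after every stem; so [k] is not altered by any rule here.
The ACC suffix is therefore /-ge/ underlyingly, with post-vocalic devoicing: voiced stops become voiceless after a vowel.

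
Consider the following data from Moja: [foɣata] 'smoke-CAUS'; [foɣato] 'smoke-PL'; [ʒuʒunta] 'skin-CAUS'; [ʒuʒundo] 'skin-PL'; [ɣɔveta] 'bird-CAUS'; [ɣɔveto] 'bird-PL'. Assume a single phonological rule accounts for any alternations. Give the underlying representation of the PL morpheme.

The PL suffix surfaces as [-do] and [-to], depending on the final segment of the stem.
By contrast the CAUS suffix keeps its initial [t] throughout — that segment must be underlying.
So the underlying form is /-do/, and voiced stops become voiceless after a vowel.

/-do/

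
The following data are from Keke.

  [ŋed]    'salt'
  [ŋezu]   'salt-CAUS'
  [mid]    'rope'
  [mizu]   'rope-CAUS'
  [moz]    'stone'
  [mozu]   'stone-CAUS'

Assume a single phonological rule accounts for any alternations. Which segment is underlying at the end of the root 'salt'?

'salt' shows [d] ~ [z] at the end of the stem ([ŋed] vs [ŋezu]).
Compare 'stone', with invariant [z] in [moz] and [mozu]: an analysis with underlying /z/ and a rule producing [d] in isolation would wrongly predict alternation here too.
So /d/ is underlying, and a rule of intervocalic spirantization — voiced stops become fricatives between vowels — gives [z].

/d/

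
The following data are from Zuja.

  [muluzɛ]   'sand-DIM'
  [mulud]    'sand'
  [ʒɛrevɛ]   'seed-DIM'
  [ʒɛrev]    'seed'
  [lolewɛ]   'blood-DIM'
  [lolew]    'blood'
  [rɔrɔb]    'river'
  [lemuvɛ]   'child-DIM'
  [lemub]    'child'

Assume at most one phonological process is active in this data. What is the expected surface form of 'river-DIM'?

[rɔrɔvɛ]

'child' shows [v] ~ [b] at the end of the stem ([lemuvɛ] vs [lemub]).
But 'seed' keeps [v] in both environments ([ʒɛrevɛ], [ʒɛrev]), so there is no rule changing /v/ to [b] in isolation.
Therefore /b/ is basic and [v] is derived by intervocalic spirantization (voiced stops become fricatives between vowels).
From [rɔrɔb] the stem 'river' is /rɔrɔb/; between vowels this yields [rɔrɔvɛ].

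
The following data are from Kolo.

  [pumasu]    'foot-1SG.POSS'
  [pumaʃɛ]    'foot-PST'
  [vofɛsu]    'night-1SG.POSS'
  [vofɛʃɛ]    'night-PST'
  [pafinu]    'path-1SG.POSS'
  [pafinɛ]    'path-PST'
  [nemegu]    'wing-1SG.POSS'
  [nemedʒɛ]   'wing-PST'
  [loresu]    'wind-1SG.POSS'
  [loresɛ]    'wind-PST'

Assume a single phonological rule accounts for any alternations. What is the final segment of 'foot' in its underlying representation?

'foot' shows [s] ~ [ʃ] at the end of the stem ([pumasu] vs [pumaʃɛ]).
If /s/ were underlying and a rule turned it into [ʃ] before the PST suffix, 'wind' would also alternate; but it has [s] in both [loresu] and [loresɛ].
The underlying segment must be /ʃ/; palato-alveolar /dʒ/ and /ʃ/ become [g] and [s] when no front vowel follows, yielding [s] there.

/ʃ/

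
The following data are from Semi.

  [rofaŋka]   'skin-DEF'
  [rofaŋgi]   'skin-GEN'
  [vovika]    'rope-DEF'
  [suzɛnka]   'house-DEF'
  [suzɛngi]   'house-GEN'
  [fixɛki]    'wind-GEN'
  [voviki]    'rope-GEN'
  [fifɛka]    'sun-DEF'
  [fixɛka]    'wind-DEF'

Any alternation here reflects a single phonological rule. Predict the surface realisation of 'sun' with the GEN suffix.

The GEN suffix surfaces as [-gi] and [-ki], depending on the final segment of the stem.
The DEF suffix, which begins with [k], is invariant after every stem; so [k] is not altered by any rule here.
The GEN suffix is therefore /-gi/ underlyingly, with post-vocalic devoicing: voiced stops become voiceless after a vowel.
After 'sun', which ends in a vowel, the suffix surfaces as [-ki], giving [fifɛki].

[fifɛki]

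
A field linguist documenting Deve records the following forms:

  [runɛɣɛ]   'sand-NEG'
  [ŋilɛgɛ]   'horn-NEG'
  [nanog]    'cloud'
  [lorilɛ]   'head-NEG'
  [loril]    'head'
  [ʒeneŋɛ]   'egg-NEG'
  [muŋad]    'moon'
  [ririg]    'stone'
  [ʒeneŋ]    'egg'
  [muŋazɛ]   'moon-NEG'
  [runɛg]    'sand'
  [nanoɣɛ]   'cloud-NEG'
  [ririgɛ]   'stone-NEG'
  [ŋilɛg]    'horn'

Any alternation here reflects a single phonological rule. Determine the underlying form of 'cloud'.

/nanoɣ/

The root 'cloud' surfaces as [nanog] and [nanoɣɛ], with a stem-final [g] ~ [ɣ] alternation.
Compare 'stone', with invariant [g] in [ririg] and [ririgɛ]: an analysis with underlying /g/ and a rule producing [ɣ] before the NEG suffix would wrongly predict alternation here too.
The alternation reflects word-final hardening: voiced fricatives become stops word-finally. /ɣ/ is underlying.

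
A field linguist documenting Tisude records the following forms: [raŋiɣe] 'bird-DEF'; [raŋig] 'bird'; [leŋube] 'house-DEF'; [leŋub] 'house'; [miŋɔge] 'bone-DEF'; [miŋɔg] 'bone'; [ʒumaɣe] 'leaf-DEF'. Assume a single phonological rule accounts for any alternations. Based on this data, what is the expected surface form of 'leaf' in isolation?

[ʒumag]

'bird' shows [ɣ] ~ [g] at the end of the stem ([raŋiɣe] vs [raŋig]).
If /g/ were underlying and a rule turned it into [ɣ] before the DEF suffix, 'bone' would also alternate; but it has [g] in both [miŋɔge] and [miŋɔg].
So /ɣ/ is underlying, and a rule of word-final hardening — voiced fricatives become stops word-finally — gives [g].
The one attested form of 'leaf', [ʒumaɣe], shows underlying /ʒumaɣ/. Applying the same rule word-finally gives [ʒumag].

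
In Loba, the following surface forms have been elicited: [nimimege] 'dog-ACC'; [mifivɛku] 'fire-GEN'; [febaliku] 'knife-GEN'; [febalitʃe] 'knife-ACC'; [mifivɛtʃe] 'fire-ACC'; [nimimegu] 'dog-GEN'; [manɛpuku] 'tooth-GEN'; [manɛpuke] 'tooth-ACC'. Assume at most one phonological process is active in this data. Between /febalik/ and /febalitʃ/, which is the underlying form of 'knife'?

/febalitʃ/

The stem for 'knife' ends in [k] in [febaliku] but [tʃ] in [febalitʃe].
The stem 'tooth' ([manɛpuku], [manɛpuke]) shows [k] unchanged in both environments, so [k] cannot be basic with [tʃ] derived before the ACC suffix.
The alternation reflects depalatalization: palato-alveolar /tʃ/ becomes [k] when no front vowel follows. /tʃ/ is underlying.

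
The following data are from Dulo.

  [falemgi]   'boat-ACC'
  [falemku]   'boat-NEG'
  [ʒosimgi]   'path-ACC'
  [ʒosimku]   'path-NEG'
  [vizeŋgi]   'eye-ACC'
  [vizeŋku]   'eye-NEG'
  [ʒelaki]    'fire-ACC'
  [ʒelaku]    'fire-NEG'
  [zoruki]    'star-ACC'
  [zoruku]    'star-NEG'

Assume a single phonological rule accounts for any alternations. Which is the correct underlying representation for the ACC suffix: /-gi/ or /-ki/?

/-gi/

The ACC suffix surfaces as [-gi] and [-ki], depending on the final segment of the stem.
By contrast the NEG suffix keeps its initial [k] throughout — that segment must be underlying.
So the underlying form is /-gi/, and voiced stops become voiceless after a vowel.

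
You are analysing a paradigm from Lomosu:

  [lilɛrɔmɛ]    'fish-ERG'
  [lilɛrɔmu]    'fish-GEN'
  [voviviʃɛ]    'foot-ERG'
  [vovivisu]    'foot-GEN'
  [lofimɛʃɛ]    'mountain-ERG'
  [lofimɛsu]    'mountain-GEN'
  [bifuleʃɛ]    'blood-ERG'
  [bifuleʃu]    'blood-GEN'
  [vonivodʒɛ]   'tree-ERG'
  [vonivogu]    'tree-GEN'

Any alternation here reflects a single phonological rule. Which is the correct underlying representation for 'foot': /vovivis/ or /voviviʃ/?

The root 'foot' surfaces as [voviviʃɛ] and [vovivisu], with a stem-final [ʃ] ~ [s] alternation.
Compare 'blood', with invariant [ʃ] in [bifuleʃɛ] and [bifuleʃu]: an analysis with underlying /ʃ/ and a rule producing [s] before the GEN suffix would wrongly predict alternation here too.
So /s/ is underlying, and a rule of palatalization before a front vowel — /g/ and /s/ become palato-alveolar [dʒ] and [ʃ] before a front vowel — gives [ʃ].

/vovivis/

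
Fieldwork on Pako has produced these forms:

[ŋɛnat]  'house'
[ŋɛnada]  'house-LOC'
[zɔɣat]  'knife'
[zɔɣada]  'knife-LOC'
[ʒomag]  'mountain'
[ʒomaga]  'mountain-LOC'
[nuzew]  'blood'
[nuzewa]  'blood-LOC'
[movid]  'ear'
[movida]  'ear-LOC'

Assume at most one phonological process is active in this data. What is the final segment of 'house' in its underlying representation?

/t/

The root 'house' surfaces as [ŋɛnat] and [ŋɛnada], with a stem-final [t] ~ [d] alternation.
The stem 'ear' ([movid], [movida]) shows [d] unchanged in both environments, so [d] cannot be basic with [t] derived in isolation.
Therefore /t/ is basic and [d] is derived by intervocalic voicing (voiceless stops become voiced between vowels).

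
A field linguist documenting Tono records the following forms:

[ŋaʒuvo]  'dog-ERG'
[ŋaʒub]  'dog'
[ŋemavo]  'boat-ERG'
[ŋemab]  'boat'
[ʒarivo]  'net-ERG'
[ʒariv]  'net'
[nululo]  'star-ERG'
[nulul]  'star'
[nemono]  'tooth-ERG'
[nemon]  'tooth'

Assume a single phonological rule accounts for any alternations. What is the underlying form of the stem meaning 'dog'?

'dog' shows [v] ~ [b] at the end of the stem ([ŋaʒuvo] vs [ŋaʒub]).
But 'net' keeps [v] in both environments ([ʒarivo], [ʒariv]), so there is no rule changing /v/ to [b] in isolation.
So /b/ is underlying, and a rule of intervocalic spirantization — voiced stops become fricatives between vowels — gives [v].
So 'dog' = /ŋaʒub/.

/ŋaʒub/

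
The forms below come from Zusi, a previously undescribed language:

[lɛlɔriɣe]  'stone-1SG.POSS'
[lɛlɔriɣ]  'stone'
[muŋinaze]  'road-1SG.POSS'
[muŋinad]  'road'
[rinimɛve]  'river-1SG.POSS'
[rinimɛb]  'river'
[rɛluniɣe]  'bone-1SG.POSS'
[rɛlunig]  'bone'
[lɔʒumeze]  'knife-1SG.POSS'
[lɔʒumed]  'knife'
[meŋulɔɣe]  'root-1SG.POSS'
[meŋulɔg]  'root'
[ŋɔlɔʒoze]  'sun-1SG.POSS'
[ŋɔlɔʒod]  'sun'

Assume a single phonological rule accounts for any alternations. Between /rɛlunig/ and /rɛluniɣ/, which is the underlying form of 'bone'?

/rɛlunig/

The stem for 'bone' ends in [ɣ] in [rɛluniɣe] but [g] in [rɛlunig].
Compare 'stone', with invariant [ɣ] in [lɛlɔriɣe] and [lɛlɔriɣ]: an analysis with underlying /ɣ/ and a rule producing [g] in isolation would wrongly predict alternation here too.
Therefore /g/ is basic and [ɣ] is derived by intervocalic spirantization (voiced stops become fricatives between vowels).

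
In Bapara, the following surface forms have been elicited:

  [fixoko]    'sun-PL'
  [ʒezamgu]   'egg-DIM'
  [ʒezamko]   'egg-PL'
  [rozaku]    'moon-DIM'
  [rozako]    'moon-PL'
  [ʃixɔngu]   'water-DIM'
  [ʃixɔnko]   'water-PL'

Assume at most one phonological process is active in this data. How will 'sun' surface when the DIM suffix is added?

The DIM suffix surfaces as [-gu] and [-ku], depending on the final segment of the stem.
The PL suffix, which begins with [k], is invariant after every stem; so [k] is not altered by any rule here.
The DIM suffix is therefore /-gu/ underlyingly, with post-vocalic devoicing: voiced stops become voiceless after a vowel.
After 'sun', which ends in a vowel, the suffix surfaces as [-ku], giving [fixoku].

[fixoku]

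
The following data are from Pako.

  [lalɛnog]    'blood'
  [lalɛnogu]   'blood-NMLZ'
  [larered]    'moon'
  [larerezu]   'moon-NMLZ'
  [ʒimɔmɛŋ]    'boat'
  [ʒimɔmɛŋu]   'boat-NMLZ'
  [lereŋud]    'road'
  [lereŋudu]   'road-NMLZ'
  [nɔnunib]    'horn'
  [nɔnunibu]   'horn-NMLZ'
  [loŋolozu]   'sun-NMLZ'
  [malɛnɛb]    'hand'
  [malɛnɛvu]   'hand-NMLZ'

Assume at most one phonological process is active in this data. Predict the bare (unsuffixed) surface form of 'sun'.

[loŋolod]

The stem for 'moon' ends in [d] in [larered] but [z] in [larerezu].
The stem 'road' ([lereŋud], [lereŋudu]) shows [d] unchanged in both environments, so [d] cannot be basic with [z] derived before the NMLZ suffix.
The underlying segment must be /z/; voiced fricatives become stops word-finally, yielding [d] there.
The one attested form of 'sun', [loŋolozu], shows underlying /loŋoloz/. Applying the same rule word-finally gives [loŋolod].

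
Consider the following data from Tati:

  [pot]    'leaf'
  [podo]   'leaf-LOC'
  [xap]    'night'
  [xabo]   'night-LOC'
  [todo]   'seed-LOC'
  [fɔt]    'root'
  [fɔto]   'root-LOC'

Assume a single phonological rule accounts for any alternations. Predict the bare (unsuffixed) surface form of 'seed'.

[tot]

In [pot] and [podo] the final segment of 'leaf' alternates: [t] ~ [d].
But 'root' keeps [t] in both environments ([fɔt], [fɔto]), so there is no rule changing /t/ to [d] before the LOC suffix.
So /d/ is underlying, and a rule of word-final obstruent devoicing — voiced obstruents become voiceless word-finally — gives [t].
The one attested form of 'seed', [todo], shows underlying /tod/. Applying the same rule word-finally gives [tot].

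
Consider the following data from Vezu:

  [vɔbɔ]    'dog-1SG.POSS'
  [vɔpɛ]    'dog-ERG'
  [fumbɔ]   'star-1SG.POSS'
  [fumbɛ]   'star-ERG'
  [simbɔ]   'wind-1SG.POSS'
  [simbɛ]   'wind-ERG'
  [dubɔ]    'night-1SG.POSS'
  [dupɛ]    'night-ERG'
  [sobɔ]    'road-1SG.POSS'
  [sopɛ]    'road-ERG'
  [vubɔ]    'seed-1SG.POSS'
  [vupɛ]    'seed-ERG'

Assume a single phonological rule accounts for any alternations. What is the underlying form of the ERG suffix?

/-pɛ/

The ERG suffix surfaces as [-bɛ] and [-pɛ], depending on the final segment of the stem.
The 1SG.POSS suffix, which begins with [b], is invariant after every stem; so [b] is not altered by any rule here.
The ERG suffix is therefore /-pɛ/ underlyingly, with post-nasal voicing: voiceless stops become voiced after a nasal.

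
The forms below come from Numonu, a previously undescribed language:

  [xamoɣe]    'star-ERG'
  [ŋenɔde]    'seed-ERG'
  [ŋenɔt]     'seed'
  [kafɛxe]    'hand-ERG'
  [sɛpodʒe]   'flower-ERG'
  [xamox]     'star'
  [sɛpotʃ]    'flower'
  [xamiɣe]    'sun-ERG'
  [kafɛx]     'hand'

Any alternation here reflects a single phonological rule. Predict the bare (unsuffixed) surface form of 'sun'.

The stem for 'star' ends in [ɣ] in [xamoɣe] but [x] in [xamox].
But 'hand' keeps [x] in both environments ([kafɛxe], [kafɛx]), so there is no rule changing /x/ to [ɣ] before the ERG suffix.
The underlying segment must be /ɣ/; voiced obstruents become voiceless word-finally, yielding [x] there.
The one attested form of 'sun', [xamiɣe], shows underlying /xamiɣ/. Applying the same rule word-finally gives [xamix].

[xamix]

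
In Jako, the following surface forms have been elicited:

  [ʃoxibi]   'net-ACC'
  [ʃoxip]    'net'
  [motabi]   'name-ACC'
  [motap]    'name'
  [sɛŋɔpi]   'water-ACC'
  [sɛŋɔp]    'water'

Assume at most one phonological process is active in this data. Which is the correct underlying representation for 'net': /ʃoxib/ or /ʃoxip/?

The root 'net' surfaces as [ʃoxibi] and [ʃoxip], with a stem-final [b] ~ [p] alternation.
But 'water' keeps [p] in both environments ([sɛŋɔpi], [sɛŋɔp]), so there is no rule changing /p/ to [b] before the ACC suffix.
The alternation reflects word-final obstruent devoicing: voiced obstruents become voiceless word-finally. /b/ is underlying.

/ʃoxib/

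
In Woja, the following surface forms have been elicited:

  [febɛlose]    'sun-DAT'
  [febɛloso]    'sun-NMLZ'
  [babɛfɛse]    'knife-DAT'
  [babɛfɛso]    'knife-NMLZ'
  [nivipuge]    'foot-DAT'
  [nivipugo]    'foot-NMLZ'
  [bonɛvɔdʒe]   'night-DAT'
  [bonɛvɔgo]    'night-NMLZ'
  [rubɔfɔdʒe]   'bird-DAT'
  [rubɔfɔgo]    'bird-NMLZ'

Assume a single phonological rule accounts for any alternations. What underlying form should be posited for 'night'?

In [bonɛvɔdʒe] and [bonɛvɔgo] the final segment of 'night' alternates: [dʒ] ~ [g].
The stem 'foot' ([nivipuge], [nivipugo]) shows [g] unchanged in both environments, so [g] cannot be basic with [dʒ] derived before the DAT suffix.
So /dʒ/ is underlying, and a rule of depalatalization — palato-alveolar /dʒ/ becomes [g] when no front vowel follows — gives [g].
The underlying form of 'night' is therefore /bonɛvɔdʒ/.

/bonɛvɔdʒ/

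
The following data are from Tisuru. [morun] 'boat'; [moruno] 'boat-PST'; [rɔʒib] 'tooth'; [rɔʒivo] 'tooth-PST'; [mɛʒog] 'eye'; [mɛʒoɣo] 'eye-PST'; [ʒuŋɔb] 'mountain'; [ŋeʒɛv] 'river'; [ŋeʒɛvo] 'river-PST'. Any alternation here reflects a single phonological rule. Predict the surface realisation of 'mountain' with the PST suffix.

In [rɔʒib] and [rɔʒivo] the final segment of 'tooth' alternates: [b] ~ [v].
If /v/ were underlying and a rule turned it into [b] in isolation, 'river' would also alternate; but it has [v] in both [ŋeʒɛv] and [ŋeʒɛvo].
The underlying segment must be /b/; voiced stops become fricatives between vowels, yielding [v] there.
The one attested form of 'mountain', [ʒuŋɔb], shows underlying /ʒuŋɔb/. Applying the same rule between vowels gives [ʒuŋɔvo].

[ʒuŋɔvo]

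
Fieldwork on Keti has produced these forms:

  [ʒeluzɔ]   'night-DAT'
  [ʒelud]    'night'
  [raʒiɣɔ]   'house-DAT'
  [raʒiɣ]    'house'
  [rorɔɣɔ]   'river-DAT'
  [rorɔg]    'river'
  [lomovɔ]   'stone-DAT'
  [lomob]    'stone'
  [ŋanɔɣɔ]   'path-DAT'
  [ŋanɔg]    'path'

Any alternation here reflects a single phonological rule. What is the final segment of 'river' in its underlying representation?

The stem for 'river' ends in [ɣ] in [rorɔɣɔ] but [g] in [rorɔg].
Compare 'house', with invariant [ɣ] in [raʒiɣɔ] and [raʒiɣ]: an analysis with underlying /ɣ/ and a rule producing [g] in isolation would wrongly predict alternation here too.
The alternation reflects intervocalic spirantization: voiced stops become fricatives between vowels. /g/ is underlying.

/g/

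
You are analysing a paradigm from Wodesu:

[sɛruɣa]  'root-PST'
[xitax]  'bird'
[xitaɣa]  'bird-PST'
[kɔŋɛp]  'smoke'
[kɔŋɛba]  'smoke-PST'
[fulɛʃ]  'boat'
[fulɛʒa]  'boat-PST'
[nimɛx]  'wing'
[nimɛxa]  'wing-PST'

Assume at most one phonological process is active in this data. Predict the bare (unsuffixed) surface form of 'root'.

[sɛrux]

'bird' shows [x] ~ [ɣ] at the end of the stem ([xitax] vs [xitaɣa]).
But 'wing' keeps [x] in both environments ([nimɛx], [nimɛxa]), so there is no rule changing /x/ to [ɣ] before the PST suffix.
Therefore /ɣ/ is basic and [x] is derived by word-final obstruent devoicing (voiced obstruents become voiceless word-finally).
From [sɛruɣa] the stem 'root' is /sɛruɣ/; word-finally this yields [sɛrux].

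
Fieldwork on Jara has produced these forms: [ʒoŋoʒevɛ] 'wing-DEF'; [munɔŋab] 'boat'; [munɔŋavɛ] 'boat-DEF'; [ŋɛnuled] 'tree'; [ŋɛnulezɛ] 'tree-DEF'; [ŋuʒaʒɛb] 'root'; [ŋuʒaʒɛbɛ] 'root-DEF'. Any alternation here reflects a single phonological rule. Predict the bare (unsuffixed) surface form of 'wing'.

The root 'boat' surfaces as [munɔŋab] and [munɔŋavɛ], with a stem-final [b] ~ [v] alternation.
If /b/ were underlying and a rule turned it into [v] before the DEF suffix, 'root' would also alternate; but it has [b] in both [ŋuʒaʒɛb] and [ŋuʒaʒɛbɛ].
So /v/ is underlying, and a rule of word-final hardening — voiced fricatives become stops word-finally — gives [b].
The one attested form of 'wing', [ʒoŋoʒevɛ], shows underlying /ʒoŋoʒev/. Applying the same rule word-finally gives [ʒoŋoʒeb].

[ʒoŋoʒeb]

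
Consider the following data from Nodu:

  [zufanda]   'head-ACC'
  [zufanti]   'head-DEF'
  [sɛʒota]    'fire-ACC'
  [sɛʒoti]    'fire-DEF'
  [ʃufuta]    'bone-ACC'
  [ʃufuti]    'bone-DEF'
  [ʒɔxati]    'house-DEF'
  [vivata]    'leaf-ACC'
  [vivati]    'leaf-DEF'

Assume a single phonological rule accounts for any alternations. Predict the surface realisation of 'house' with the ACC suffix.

[ʒɔxata]

The ACC morpheme has two allomorphs, [-da] and [-ta].
The DEF suffix, which begins with [t], is invariant after every stem; so [t] is not altered by any rule here.
The ACC suffix is therefore /-da/ underlyingly, with post-vocalic devoicing: voiced stops become voiceless after a vowel.
After 'house', which ends in a vowel, the suffix surfaces as [-ta], giving [ʒɔxata].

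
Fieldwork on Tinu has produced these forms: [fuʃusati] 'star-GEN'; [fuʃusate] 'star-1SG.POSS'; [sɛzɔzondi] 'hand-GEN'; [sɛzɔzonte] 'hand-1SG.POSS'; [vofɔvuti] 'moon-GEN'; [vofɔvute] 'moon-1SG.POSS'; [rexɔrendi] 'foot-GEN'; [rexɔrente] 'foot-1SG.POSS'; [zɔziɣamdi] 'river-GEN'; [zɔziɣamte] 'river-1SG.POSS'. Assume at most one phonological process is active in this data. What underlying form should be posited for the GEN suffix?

The GEN morpheme has two allomorphs, [-di] and [-ti].
By contrast the 1SG.POSS suffix keeps its initial [t] throughout — that segment must be underlying.
The GEN suffix is therefore /-di/ underlyingly, with post-vocalic devoicing: voiced stops become voiceless after a vowel.

/-di/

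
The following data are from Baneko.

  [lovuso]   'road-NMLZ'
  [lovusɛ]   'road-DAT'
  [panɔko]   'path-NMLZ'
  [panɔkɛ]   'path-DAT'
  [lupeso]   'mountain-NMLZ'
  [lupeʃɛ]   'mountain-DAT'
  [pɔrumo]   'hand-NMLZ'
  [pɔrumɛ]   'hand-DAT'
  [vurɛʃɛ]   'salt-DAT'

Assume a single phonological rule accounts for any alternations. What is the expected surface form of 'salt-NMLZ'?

'mountain' shows [s] ~ [ʃ] at the end of the stem ([lupeso] vs [lupeʃɛ]).
Compare 'road', with invariant [s] in [lovuso] and [lovusɛ]: an analysis with underlying /s/ and a rule producing [ʃ] before the DAT suffix would wrongly predict alternation here too.
So /ʃ/ is underlying, and a rule of depalatalization — palato-alveolar /ʃ/ becomes [s] when no front vowel follows — gives [s].
From [vurɛʃɛ] the stem 'salt' is /vurɛʃ/; when no front vowel follows this yields [vurɛso].

[vurɛso]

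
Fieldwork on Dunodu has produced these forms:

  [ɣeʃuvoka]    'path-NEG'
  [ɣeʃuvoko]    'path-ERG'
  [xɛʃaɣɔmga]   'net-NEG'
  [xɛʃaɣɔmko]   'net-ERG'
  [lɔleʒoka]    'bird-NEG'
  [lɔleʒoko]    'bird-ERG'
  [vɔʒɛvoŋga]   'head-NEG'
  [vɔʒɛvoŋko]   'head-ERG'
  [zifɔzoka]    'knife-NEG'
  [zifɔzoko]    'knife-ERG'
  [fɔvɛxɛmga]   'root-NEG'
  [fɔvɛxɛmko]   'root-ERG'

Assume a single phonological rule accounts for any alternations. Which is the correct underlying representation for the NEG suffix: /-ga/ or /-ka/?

The NEG morpheme has two allomorphs, [-ga] and [-ka].
By contrast the ERG suffix keeps its initial [k] throughout — that segment must be underlying.
The NEG suffix is therefore /-ga/ underlyingly, with post-vocalic devoicing: voiced stops become voiceless after a vowel.

/-ga/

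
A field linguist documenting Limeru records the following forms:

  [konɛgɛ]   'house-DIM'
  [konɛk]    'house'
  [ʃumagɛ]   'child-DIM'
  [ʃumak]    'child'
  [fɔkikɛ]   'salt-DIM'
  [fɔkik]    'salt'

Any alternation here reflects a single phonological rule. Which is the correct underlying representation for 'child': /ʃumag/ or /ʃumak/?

The root 'child' surfaces as [ʃumagɛ] and [ʃumak], with a stem-final [g] ~ [k] alternation.
The stem 'salt' ([fɔkikɛ], [fɔkik]) shows [k] unchanged in both environments, so [k] cannot be basic with [g] derived before the DIM suffix.
So /g/ is underlying, and a rule of word-final obstruent devoicing — voiced obstruents become voiceless word-finally — gives [k].

/ʃumag/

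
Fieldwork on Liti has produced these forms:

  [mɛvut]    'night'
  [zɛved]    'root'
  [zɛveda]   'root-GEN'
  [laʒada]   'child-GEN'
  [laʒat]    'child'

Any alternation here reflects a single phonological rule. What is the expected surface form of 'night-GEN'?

[mɛvuda]

'child' shows [t] ~ [d] at the end of the stem ([laʒat] vs [laʒada]).
Compare 'root', with invariant [d] in [zɛved] and [zɛveda]: an analysis with underlying /d/ and a rule producing [t] in isolation would wrongly predict alternation here too.
So /t/ is underlying, and a rule of intervocalic voicing — voiceless stops become voiced between vowels — gives [d].
From [mɛvut] the stem 'night' is /mɛvut/; between vowels this yields [mɛvuda].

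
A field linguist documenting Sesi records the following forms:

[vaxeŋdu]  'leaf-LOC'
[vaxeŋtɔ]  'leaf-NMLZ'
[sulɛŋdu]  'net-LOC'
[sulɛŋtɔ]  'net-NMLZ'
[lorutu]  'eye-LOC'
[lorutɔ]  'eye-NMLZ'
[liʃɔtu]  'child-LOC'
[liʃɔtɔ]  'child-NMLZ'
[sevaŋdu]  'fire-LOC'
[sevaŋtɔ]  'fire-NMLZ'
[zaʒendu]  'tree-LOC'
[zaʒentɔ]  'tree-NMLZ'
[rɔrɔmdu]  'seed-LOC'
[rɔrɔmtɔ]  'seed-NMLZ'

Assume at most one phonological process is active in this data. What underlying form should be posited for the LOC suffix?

The LOC morpheme has two allomorphs, [-du] and [-tu].
By contrast the NMLZ suffix keeps its initial [t] throughout — that segment must be underlying.
So the underlying form is /-du/, and voiced stops become voiceless after a vowel.

/-du/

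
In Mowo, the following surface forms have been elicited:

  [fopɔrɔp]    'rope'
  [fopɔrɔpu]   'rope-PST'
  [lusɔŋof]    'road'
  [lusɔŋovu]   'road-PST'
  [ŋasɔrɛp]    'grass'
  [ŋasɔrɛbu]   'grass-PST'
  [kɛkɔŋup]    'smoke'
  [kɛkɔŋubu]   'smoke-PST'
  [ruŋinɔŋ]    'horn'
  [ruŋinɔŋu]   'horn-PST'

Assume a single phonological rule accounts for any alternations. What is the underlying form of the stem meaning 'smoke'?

/kɛkɔŋub/

The stem for 'smoke' ends in [p] in [kɛkɔŋup] but [b] in [kɛkɔŋubu].
But 'rope' keeps [p] in both environments ([fopɔrɔp], [fopɔrɔpu]), so there is no rule changing /p/ to [b] before the PST suffix.
The alternation reflects word-final obstruent devoicing: voiced obstruents become voiceless word-finally. /b/ is underlying.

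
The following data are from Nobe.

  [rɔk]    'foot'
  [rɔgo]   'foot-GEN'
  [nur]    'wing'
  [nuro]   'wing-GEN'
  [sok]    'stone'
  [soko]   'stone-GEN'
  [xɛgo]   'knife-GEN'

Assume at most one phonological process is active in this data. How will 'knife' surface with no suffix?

In [rɔk] and [rɔgo] the final segment of 'foot' alternates: [k] ~ [g].
If /k/ were underlying and a rule turned it into [g] before the GEN suffix, 'stone' would also alternate; but it has [k] in both [sok] and [soko].
The alternation reflects word-final obstruent devoicing: voiced obstruents become voiceless word-finally. /g/ is underlying.
From [xɛgo] the stem 'knife' is /xɛg/; word-finally this yields [xɛk].

[xɛk]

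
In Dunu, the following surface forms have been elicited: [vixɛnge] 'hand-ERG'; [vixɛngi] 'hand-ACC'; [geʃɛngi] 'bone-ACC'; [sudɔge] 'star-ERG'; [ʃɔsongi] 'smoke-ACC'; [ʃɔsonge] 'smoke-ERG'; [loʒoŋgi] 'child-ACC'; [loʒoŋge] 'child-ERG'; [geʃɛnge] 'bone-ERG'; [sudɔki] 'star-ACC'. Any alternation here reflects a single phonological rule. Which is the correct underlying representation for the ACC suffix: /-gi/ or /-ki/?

/-ki/

The ACC suffix surfaces as [-gi] and [-ki], depending on the final segment of the stem.
By contrast the ERG suffix keeps its initial [g] throughout — that segment must be underlying.
The ACC suffix is therefore /-ki/ underlyingly, with post-nasal voicing: voiceless stops become voiced after a nasal.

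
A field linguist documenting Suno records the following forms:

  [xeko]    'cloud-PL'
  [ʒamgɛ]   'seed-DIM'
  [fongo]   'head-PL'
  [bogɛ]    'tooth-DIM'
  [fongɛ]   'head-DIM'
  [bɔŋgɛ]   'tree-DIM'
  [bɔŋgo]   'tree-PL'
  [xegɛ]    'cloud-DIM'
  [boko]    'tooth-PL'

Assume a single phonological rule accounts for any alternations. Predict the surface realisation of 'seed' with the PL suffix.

[ʒamgo]

The PL suffix surfaces as [-go] and [-ko], depending on the final segment of the stem.
By contrast the DIM suffix keeps its initial [g] throughout — that segment must be underlying.
The PL suffix is therefore /-ko/ underlyingly, with post-nasal voicing: voiceless stops become voiced after a nasal.
After 'seed', which ends in a nasal, the suffix surfaces as [-go], giving [ʒamgo].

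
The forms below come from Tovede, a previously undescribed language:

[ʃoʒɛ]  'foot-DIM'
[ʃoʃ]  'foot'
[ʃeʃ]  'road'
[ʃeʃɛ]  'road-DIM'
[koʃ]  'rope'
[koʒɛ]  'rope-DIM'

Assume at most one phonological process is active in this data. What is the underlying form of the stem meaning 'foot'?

The stem for 'foot' ends in [ʃ] in [ʃoʃ] but [ʒ] in [ʃoʒɛ].
If /ʃ/ were underlying and a rule turned it into [ʒ] before the DIM suffix, 'road' would also alternate; but it has [ʃ] in both [ʃeʃ] and [ʃeʃɛ].
The underlying segment must be /ʒ/; voiced obstruents become voiceless word-finally, yielding [ʃ] there.

/ʃoʒ/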